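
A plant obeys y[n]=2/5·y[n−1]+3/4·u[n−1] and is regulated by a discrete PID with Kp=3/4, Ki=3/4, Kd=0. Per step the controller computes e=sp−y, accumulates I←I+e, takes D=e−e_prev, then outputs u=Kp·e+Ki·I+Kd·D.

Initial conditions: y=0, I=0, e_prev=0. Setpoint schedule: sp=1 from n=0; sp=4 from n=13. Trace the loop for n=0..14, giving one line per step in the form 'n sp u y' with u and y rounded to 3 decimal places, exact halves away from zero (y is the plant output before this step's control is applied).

0 1 1.500 0.000
1 1 0.563 1.125
2 1 0.848 0.872
3 1 0.775 0.985
4 1 0.801 0.975
5 1 0.796 0.991
6 1 0.799 0.993
7 1 0.799 0.997
8 1 0.800 0.998
9 1 0.800 0.999
10 1 0.800 0.999
11 1 0.800 1.000
12 1 0.800 1.000
13 4 5.300 1.000
14 4 2.487 4.375

(exact arithmetic carried between steps; '≈' marks a value shown rounded to 6 d.p. or computed from one; I and e_prev carry over from the previous line; the table rounds u and y to 3 d.p., halves away from zero)
n=0: y=0, sp=1, e=sp−y=1; I=1, D=e−e_prev=1; u=3/4·1+3/4·1+0·1=1.5; next y=2/5·0+3/4·1.5=1.125
n=1: y=1.125, sp=1, e=sp−y=-0.125; I=0.875, D=e−e_prev=-1.125; u=3/4·(-0.125)+3/4·0.875+0·(-1.125)=0.5625; next y=2/5·1.125+3/4·0.5625=0.871875
n=2: y=0.871875, sp=1, e=sp−y=0.128125; I=1.003125, D=e−e_prev=0.253125; u=3/4·0.128125+3/4·1.003125+0·0.253125≈0.848438; next y=2/5·0.871875+3/4·0.848438≈0.985078
n=3: y≈0.985078, sp=1, e=sp−y≈0.014922; I≈1.018047, D=e−e_prev≈-0.113203; u=3/4·0.014922+3/4·1.018047+0·(-0.113203)≈0.774727; next y=2/5·0.985078+3/4·0.774727≈0.975076
n=4: y≈0.975076, sp=1, e=sp−y≈0.024924; I≈1.042971, D=e−e_prev≈0.010002; u=3/4·0.024924+3/4·1.042971+0·0.010002≈0.800921; next y=2/5·0.975076+3/4·0.800921≈0.990721
n=5: y≈0.990721, sp=1, e=sp−y≈0.009279; I≈1.052250, D=e−e_prev≈-0.015645; u=3/4·0.009279+3/4·1.052250+0·(-0.015645)≈0.796146; next y=2/5·0.990721+3/4·0.796146≈0.993398
n=6: y≈0.993398, sp=1, e=sp−y≈0.006602; I≈1.058851, D=e−e_prev≈-0.002677; u=3/4·0.006602+3/4·1.058851+0·(-0.002677)≈0.799090; next y=2/5·0.993398+3/4·0.799090≈0.996677
n=7: y≈0.996677, sp=1, e=sp−y≈0.003323; I≈1.062175, D=e−e_prev≈-0.003278; u=3/4·0.003323+3/4·1.062175+0·(-0.003278)≈0.799123; next y=2/5·0.996677+3/4·0.799123≈0.998013
n=8: y≈0.998013, sp=1, e=sp−y≈0.001987; I≈1.064161, D=e−e_prev≈-0.001337; u=3/4·0.001987+3/4·1.064161+0·(-0.001337)≈0.799611; next y=2/5·0.998013+3/4·0.799611≈0.998914
n=9: y≈0.998914, sp=1, e=sp−y≈0.001086; I≈1.065248, D=e−e_prev≈-0.000900; u=3/4·0.001086+3/4·1.065248+0·(-0.000900)≈0.799751; next y=2/5·0.998914+3/4·0.799751≈0.999378
n=10: y≈0.999378, sp=1, e=sp−y≈0.000622; I≈1.065869, D=e−e_prev≈-0.000465; u=3/4·0.000622+3/4·1.065869+0·(-0.000465)≈0.799868; next y=2/5·0.999378+3/4·0.799868≈0.999653
n=11: y≈0.999653, sp=1, e=sp−y≈0.000347; I≈1.066217, D=e−e_prev≈-0.000274; u=3/4·0.000347+3/4·1.066217+0·(-0.000274)≈0.799923; next y=2/5·0.999653+3/4·0.799923≈0.999803
n=12: y≈0.999803, sp=1, e=sp−y≈0.000197; I≈1.066413, D=e−e_prev≈-0.000151; u=3/4·0.000197+3/4·1.066413+0·(-0.000151)≈0.799957; next y=2/5·0.999803+3/4·0.799957≈0.999889
n=13: y≈0.999889, sp=4, e=sp−y≈3.000111; I≈4.066524, D=e−e_prev≈2.999914; u=3/4·3.000111+3/4·4.066524+0·2.999914≈5.299976; next y=2/5·0.999889+3/4·5.299976≈4.374938
n=14: y≈4.374938, sp=4, e=sp−y≈-0.374938; I≈3.691586, D=e−e_prev≈-3.375048; u=3/4·(-0.374938)+3/4·3.691586+0·(-3.375048)≈2.487486; next y=2/5·4.374938+3/4·2.487486≈3.615590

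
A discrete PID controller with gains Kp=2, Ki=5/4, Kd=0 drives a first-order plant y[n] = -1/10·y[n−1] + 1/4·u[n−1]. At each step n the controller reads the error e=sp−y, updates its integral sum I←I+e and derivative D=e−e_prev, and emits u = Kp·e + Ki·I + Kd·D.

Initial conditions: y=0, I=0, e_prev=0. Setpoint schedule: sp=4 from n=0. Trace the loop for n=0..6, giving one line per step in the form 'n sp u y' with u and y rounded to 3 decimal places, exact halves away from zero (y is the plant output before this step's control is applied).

(exact arithmetic carried between steps; '≈' marks a value shown rounded to 6 d.p. or computed from one; I and e_prev carry over from the previous line; the table rounds u and y to 3 d.p., halves away from zero)
n=0: y=0, sp=4, e=sp−y=4; I=4, D=e−e_prev=4; u=2·4+5/4·4+0·4=13; next y=-1/10·0+1/4·13=3.25
n=1: y=3.25, sp=4, e=sp−y=0.75; I=4.75, D=e−e_prev=-3.25; u=2·0.75+5/4·4.75+0·(-3.25)=7.4375; next y=-1/10·3.25+1/4·7.4375=1.534375
n=2: y=1.534375, sp=4, e=sp−y=2.465625; I=7.215625, D=e−e_prev=1.715625; u=2·2.465625+5/4·7.215625+0·1.715625≈13.950781; next y=-1/10·1.534375+1/4·13.950781≈3.334258
n=3: y≈3.334258, sp=4, e=sp−y≈0.665742; I≈7.881367, D=e−e_prev≈-1.799883; u=2·0.665742+5/4·7.881367+0·(-1.799883)≈11.183193; next y=-1/10·3.334258+1/4·11.183193≈2.462373
n=4: y≈2.462373, sp=4, e=sp−y≈1.537627; I≈9.418995, D=e−e_prev≈0.871885; u=2·1.537627+5/4·9.418995+0·0.871885≈14.848998; next y=-1/10·2.462373+1/4·14.848998≈3.466012
n=5: y≈3.466012, sp=4, e=sp−y≈0.533988; I≈9.952982, D=e−e_prev≈-1.003640; u=2·0.533988+5/4·9.952982+0·(-1.003640)≈13.509203; next y=-1/10·3.466012+1/4·13.509203≈3.030700
n=6: y≈3.030700, sp=4, e=sp−y≈0.969300; I≈10.922283, D=e−e_prev≈0.435313; u=2·0.969300+5/4·10.922283+0·0.435313≈15.591454; next y=-1/10·3.030700+1/4·15.591454≈3.594794

0 4 13.000 0.000
1 4 7.438 3.250
2 4 13.951 1.534
3 4 11.183 3.334
4 4 14.849 2.462
5 4 13.509 3.466
6 4 15.591 3.031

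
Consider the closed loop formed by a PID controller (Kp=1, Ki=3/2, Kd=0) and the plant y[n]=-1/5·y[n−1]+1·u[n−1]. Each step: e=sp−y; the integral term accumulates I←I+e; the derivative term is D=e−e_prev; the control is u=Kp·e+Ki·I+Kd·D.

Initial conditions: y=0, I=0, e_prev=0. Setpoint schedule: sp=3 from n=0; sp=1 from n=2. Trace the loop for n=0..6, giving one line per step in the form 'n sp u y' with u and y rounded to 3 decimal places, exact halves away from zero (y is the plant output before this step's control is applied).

(exact arithmetic carried between steps; '≈' marks a value shown rounded to 6 d.p. or computed from one; I and e_prev carry over from the previous line; the table rounds u and y to 3 d.p., halves away from zero)
n=0: y=0, sp=3, e=sp−y=3; I=3, D=e−e_prev=3; u=1·3+3/2·3+0·3=7.5; next y=-1/5·0+1·7.5=7.5
n=1: y=7.5, sp=3, e=sp−y=-4.5; I=-1.5, D=e−e_prev=-7.5; u=1·(-4.5)+3/2·(-1.5)+0·(-7.5)=-6.75; next y=-1/5·7.5+1·(-6.75)=-8.25
n=2: y=-8.25, sp=1, e=sp−y=9.25; I=7.75, D=e−e_prev=13.75; u=1·9.25+3/2·7.75+0·13.75=20.875; next y=-1/5·(-8.25)+1·20.875=22.525
n=3: y=22.525, sp=1, e=sp−y=-21.525; I=-13.775, D=e−e_prev=-30.775; u=1·(-21.525)+3/2·(-13.775)+0·(-30.775)=-42.1875; next y=-1/5·22.525+1·(-42.1875)=-46.6925
n=4: y=-46.6925, sp=1, e=sp−y=47.6925; I=33.9175, D=e−e_prev=69.2175; u=1·47.6925+3/2·33.9175+0·69.2175=98.56875; next y=-1/5·(-46.6925)+1·98.56875=107.90725
n=5: y=107.90725, sp=1, e=sp−y=-106.90725; I=-72.98975, D=e−e_prev=-154.59975; u=1·(-106.90725)+3/2·(-72.98975)+0·(-154.59975)=-216.391875; next y=-1/5·107.90725+1·(-216.391875)=-237.973325
n=6: y=-237.973325, sp=1, e=sp−y=238.973325; I=165.983575, D=e−e_prev=345.880575; u=1·238.973325+3/2·165.983575+0·345.880575≈487.948688; next y=-1/5·(-237.973325)+1·487.948688≈535.543353

0 3 7.500 0.000
1 3 -6.750 7.500
2 1 20.875 -8.250
3 1 -42.188 22.525
4 1 98.569 -46.693
5 1 -216.392 107.907
6 1 487.949 -237.973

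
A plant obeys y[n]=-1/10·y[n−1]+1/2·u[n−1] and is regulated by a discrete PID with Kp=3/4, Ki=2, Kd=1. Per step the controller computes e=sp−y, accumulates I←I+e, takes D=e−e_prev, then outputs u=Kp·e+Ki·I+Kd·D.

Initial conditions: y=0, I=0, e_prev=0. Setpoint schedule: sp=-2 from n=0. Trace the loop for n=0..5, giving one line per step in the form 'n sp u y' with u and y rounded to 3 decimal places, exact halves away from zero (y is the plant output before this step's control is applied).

0 -2 -7.500 0.000
1 -2 4.563 -3.750
2 -2 -19.711 2.656
3 -2 25.298 -10.121
4 -2 -60.420 13.661
5 -2 101.680 -31.576

(exact arithmetic carried between steps; '≈' marks a value shown rounded to 6 d.p. or computed from one; I and e_prev carry over from the previous line; the table rounds u and y to 3 d.p., halves away from zero)
n=0: y=0, sp=-2, e=sp−y=-2; I=-2, D=e−e_prev=-2; u=3/4·(-2)+2·(-2)+1·(-2)=-7.5; next y=-1/10·0+1/2·(-7.5)=-3.75
n=1: y=-3.75, sp=-2, e=sp−y=1.75; I=-0.25, D=e−e_prev=3.75; u=3/4·1.75+2·(-0.25)+1·3.75=4.5625; next y=-1/10·(-3.75)+1/2·4.5625=2.65625
n=2: y=2.65625, sp=-2, e=sp−y=-4.65625; I=-4.90625, D=e−e_prev=-6.40625; u=3/4·(-4.65625)+2·(-4.90625)+1·(-6.40625)≈-19.710938; next y=-1/10·2.65625+1/2·(-19.710938)≈-10.121094
n=3: y≈-10.121094, sp=-2, e=sp−y≈8.121094; I≈3.214844, D=e−e_prev≈12.777344; u=3/4·8.121094+2·3.214844+1·12.777344≈25.297852; next y=-1/10·(-10.121094)+1/2·25.297852≈13.661035
n=4: y≈13.661035, sp=-2, e=sp−y≈-15.661035; I≈-12.446191, D=e−e_prev≈-23.782129; u=3/4·(-15.661035)+2·(-12.446191)+1·(-23.782129)≈-60.420288; next y=-1/10·13.661035+1/2·(-60.420288)≈-31.576248
n=5: y≈-31.576248, sp=-2, e=sp−y≈29.576248; I≈17.130056, D=e−e_prev≈45.237283; u=3/4·29.576248+2·17.130056+1·45.237283≈101.679581; next y=-1/10·(-31.576248)+1/2·101.679581≈53.997415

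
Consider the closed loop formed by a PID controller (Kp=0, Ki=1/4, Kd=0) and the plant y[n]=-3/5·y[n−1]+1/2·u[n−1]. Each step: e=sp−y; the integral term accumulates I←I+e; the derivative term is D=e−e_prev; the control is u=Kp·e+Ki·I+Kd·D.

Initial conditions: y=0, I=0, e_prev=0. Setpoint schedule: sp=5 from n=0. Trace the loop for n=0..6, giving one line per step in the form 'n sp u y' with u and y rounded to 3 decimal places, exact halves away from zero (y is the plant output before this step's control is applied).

(exact arithmetic carried between steps; '≈' marks a value shown rounded to 6 d.p. or computed from one; I and e_prev carry over from the previous line; the table rounds u and y to 3 d.p., halves away from zero)
n=0: y=0, sp=5, e=sp−y=5; I=5, D=e−e_prev=5; u=0·5+1/4·5+0·5=1.25; next y=-3/5·0+1/2·1.25=0.625
n=1: y=0.625, sp=5, e=sp−y=4.375; I=9.375, D=e−e_prev=-0.625; u=0·4.375+1/4·9.375+0·(-0.625)=2.34375; next y=-3/5·0.625+1/2·2.34375=0.796875
n=2: y=0.796875, sp=5, e=sp−y=4.203125; I=13.578125, D=e−e_prev=-0.171875; u=0·4.203125+1/4·13.578125+0·(-0.171875)≈3.394531; next y=-3/5·0.796875+1/2·3.394531≈1.219141
n=3: y≈1.219141, sp=5, e=sp−y≈3.780859; I≈17.358984, D=e−e_prev≈-0.422266; u=0·3.780859+1/4·17.358984+0·(-0.422266)≈4.339746; next y=-3/5·1.219141+1/2·4.339746≈1.438389
n=4: y≈1.438389, sp=5, e=sp−y≈3.561611; I≈20.920596, D=e−e_prev≈-0.219248; u=0·3.561611+1/4·20.920596+0·(-0.219248)≈5.230149; next y=-3/5·1.438389+1/2·5.230149≈1.752041
n=5: y≈1.752041, sp=5, e=sp−y≈3.247959; I≈24.168554, D=e−e_prev≈-0.313653; u=0·3.247959+1/4·24.168554+0·(-0.313653)≈6.042139; next y=-3/5·1.752041+1/2·6.042139≈1.969845
n=6: y≈1.969845, sp=5, e=sp−y≈3.030155; I≈27.198710, D=e−e_prev≈-0.217803; u=0·3.030155+1/4·27.198710+0·(-0.217803)≈6.799677; next y=-3/5·1.969845+1/2·6.799677≈2.217932

0 5 1.250 0.000
1 5 2.344 0.625
2 5 3.395 0.797
3 5 4.340 1.219
4 5 5.230 1.438
5 5 6.042 1.752
6 5 6.800 1.970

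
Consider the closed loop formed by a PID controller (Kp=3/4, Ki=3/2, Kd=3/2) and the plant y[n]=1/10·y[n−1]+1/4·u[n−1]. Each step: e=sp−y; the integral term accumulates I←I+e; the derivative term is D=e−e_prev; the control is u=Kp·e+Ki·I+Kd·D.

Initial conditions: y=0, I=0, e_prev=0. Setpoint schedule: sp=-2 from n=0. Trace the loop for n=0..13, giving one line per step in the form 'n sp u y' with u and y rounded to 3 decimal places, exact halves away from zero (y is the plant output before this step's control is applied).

0 -2 -7.500 0.000
1 -2 -0.469 -1.875
2 -2 -9.357 -0.305
3 -2 -1.801 -2.370
4 -2 -10.654 -0.687
5 -2 -2.430 -2.732
6 -2 -11.342 -0.881
7 -2 -2.583 -2.924
8 -2 -11.707 -0.938
9 -2 -2.513 -3.021
10 -2 -11.945 -0.930
11 -2 -2.355 -3.079
12 -2 -12.144 -0.897
13 -2 -2.167 -3.126

(exact arithmetic carried between steps; '≈' marks a value shown rounded to 6 d.p. or computed from one; I and e_prev carry over from the previous line; the table rounds u and y to 3 d.p., halves away from zero)
n=0: y=0, sp=-2, e=sp−y=-2; I=-2, D=e−e_prev=-2; u=3/4·(-2)+3/2·(-2)+3/2·(-2)=-7.5; next y=1/10·0+1/4·(-7.5)=-1.875
n=1: y=-1.875, sp=-2, e=sp−y=-0.125; I=-2.125, D=e−e_prev=1.875; u=3/4·(-0.125)+3/2·(-2.125)+3/2·1.875=-0.46875; next y=1/10·(-1.875)+1/4·(-0.46875)≈-0.304688
n=2: y≈-0.304688, sp=-2, e=sp−y≈-1.695313; I≈-3.820313, D=e−e_prev≈-1.570313; u=3/4·(-1.695313)+3/2·(-3.820313)+3/2·(-1.570313)≈-9.357422; next y=1/10·(-0.304688)+1/4·(-9.357422)≈-2.369824
n=3: y≈-2.369824, sp=-2, e=sp−y≈0.369824; I≈-3.450488, D=e−e_prev≈2.065137; u=3/4·0.369824+3/2·(-3.450488)+3/2·2.065137≈-1.800659; next y=1/10·(-2.369824)+1/4·(-1.800659)≈-0.687147
n=4: y≈-0.687147, sp=-2, e=sp−y≈-1.312853; I≈-4.763341, D=e−e_prev≈-1.682677; u=3/4·(-1.312853)+3/2·(-4.763341)+3/2·(-1.682677)≈-10.653667; next y=1/10·(-0.687147)+1/4·(-10.653667)≈-2.732131
n=5: y≈-2.732131, sp=-2, e=sp−y≈0.732131; I≈-4.031210, D=e−e_prev≈2.044984; u=3/4·0.732131+3/2·(-4.031210)+3/2·2.044984≈-2.430240; next y=1/10·(-2.732131)+1/4·(-2.430240)≈-0.880773
n=6: y≈-0.880773, sp=-2, e=sp−y≈-1.119227; I≈-5.150437, D=e−e_prev≈-1.851358; u=3/4·(-1.119227)+3/2·(-5.150437)+3/2·(-1.851358)≈-11.342113; next y=1/10·(-0.880773)+1/4·(-11.342113)≈-2.923605
n=7: y≈-2.923605, sp=-2, e=sp−y≈0.923605; I≈-4.226831, D=e−e_prev≈2.042832; u=3/4·0.923605+3/2·(-4.226831)+3/2·2.042832≈-2.583294; next y=1/10·(-2.923605)+1/4·(-2.583294)≈-0.938184
n=8: y≈-0.938184, sp=-2, e=sp−y≈-1.061816; I≈-5.288647, D=e−e_prev≈-1.985421; u=3/4·(-1.061816)+3/2·(-5.288647)+3/2·(-1.985421)≈-11.707465; next y=1/10·(-0.938184)+1/4·(-11.707465)≈-3.020685
n=9: y≈-3.020685, sp=-2, e=sp−y≈1.020685; I≈-4.267963, D=e−e_prev≈2.082501; u=3/4·1.020685+3/2·(-4.267963)+3/2·2.082501≈-2.512680; next y=1/10·(-3.020685)+1/4·(-2.512680)≈-0.930238
n=10: y≈-0.930238, sp=-2, e=sp−y≈-1.069762; I≈-5.337724, D=e−e_prev≈-2.090446; u=3/4·(-1.069762)+3/2·(-5.337724)+3/2·(-2.090446)≈-11.944577; next y=1/10·(-0.930238)+1/4·(-11.944577)≈-3.079168
n=11: y≈-3.079168, sp=-2, e=sp−y≈1.079168; I≈-4.258556, D=e−e_prev≈2.148930; u=3/4·1.079168+3/2·(-4.258556)+3/2·2.148930≈-2.355064; next y=1/10·(-3.079168)+1/4·(-2.355064)≈-0.896683
n=12: y≈-0.896683, sp=-2, e=sp−y≈-1.103317; I≈-5.361873, D=e−e_prev≈-2.182485; u=3/4·(-1.103317)+3/2·(-5.361873)+3/2·(-2.182485)≈-12.144026; next y=1/10·(-0.896683)+1/4·(-12.144026)≈-3.125675
n=13: y≈-3.125675, sp=-2, e=sp−y≈1.125675; I≈-4.236199, D=e−e_prev≈2.228992; u=3/4·1.125675+3/2·(-4.236199)+3/2·2.228992≈-2.166554; next y=1/10·(-3.125675)+1/4·(-2.166554)≈-0.854206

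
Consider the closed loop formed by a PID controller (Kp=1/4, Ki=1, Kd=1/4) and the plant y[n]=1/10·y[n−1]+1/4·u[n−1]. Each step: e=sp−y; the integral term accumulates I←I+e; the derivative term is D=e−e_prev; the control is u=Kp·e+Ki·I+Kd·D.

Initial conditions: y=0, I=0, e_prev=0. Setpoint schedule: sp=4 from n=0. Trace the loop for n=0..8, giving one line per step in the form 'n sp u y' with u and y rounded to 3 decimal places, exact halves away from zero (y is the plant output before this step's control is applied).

0 4 6.000 0.000
1 4 6.750 1.500
2 4 9.119 1.838
3 4 10.427 2.463
4 4 11.535 2.853
5 4 12.306 3.169
6 4 12.879 3.393
7 4 13.293 3.559
8 4 13.595 3.679

(exact arithmetic carried between steps; '≈' marks a value shown rounded to 6 d.p. or computed from one; I and e_prev carry over from the previous line; the table rounds u and y to 3 d.p., halves away from zero)
n=0: y=0, sp=4, e=sp−y=4; I=4, D=e−e_prev=4; u=1/4·4+1·4+1/4·4=6; next y=1/10·0+1/4·6=1.5
n=1: y=1.5, sp=4, e=sp−y=2.5; I=6.5, D=e−e_prev=-1.5; u=1/4·2.5+1·6.5+1/4·(-1.5)=6.75; next y=1/10·1.5+1/4·6.75=1.8375
n=2: y=1.8375, sp=4, e=sp−y=2.1625; I=8.6625, D=e−e_prev=-0.3375; u=1/4·2.1625+1·8.6625+1/4·(-0.3375)=9.11875; next y=1/10·1.8375+1/4·9.11875≈2.463438
n=3: y≈2.463438, sp=4, e=sp−y≈1.536563; I≈10.199063, D=e−e_prev≈-0.625938; u=1/4·1.536563+1·10.199063+1/4·(-0.625938)≈10.426719; next y=1/10·2.463438+1/4·10.426719≈2.853023
n=4: y≈2.853023, sp=4, e=sp−y≈1.146977; I≈11.346039, D=e−e_prev≈-0.389586; u=1/4·1.146977+1·11.346039+1/4·(-0.389586)≈11.535387; next y=1/10·2.853023+1/4·11.535387≈3.169149
n=5: y≈3.169149, sp=4, e=sp−y≈0.830851; I≈12.176890, D=e−e_prev≈-0.316126; u=1/4·0.830851+1·12.176890+1/4·(-0.316126)≈12.305571; next y=1/10·3.169149+1/4·12.305571≈3.393308
n=6: y≈3.393308, sp=4, e=sp−y≈0.606692; I≈12.783582, D=e−e_prev≈-0.224159; u=1/4·0.606692+1·12.783582+1/4·(-0.224159)≈12.879216; next y=1/10·3.393308+1/4·12.879216≈3.559135
n=7: y≈3.559135, sp=4, e=sp−y≈0.440865; I≈13.224448, D=e−e_prev≈-0.165827; u=1/4·0.440865+1·13.224448+1/4·(-0.165827)≈13.293207; next y=1/10·3.559135+1/4·13.293207≈3.679215
n=8: y≈3.679215, sp=4, e=sp−y≈0.320785; I≈13.545232, D=e−e_prev≈-0.120081; u=1/4·0.320785+1·13.545232+1/4·(-0.120081)≈13.595408; next y=1/10·3.679215+1/4·13.595408≈3.766774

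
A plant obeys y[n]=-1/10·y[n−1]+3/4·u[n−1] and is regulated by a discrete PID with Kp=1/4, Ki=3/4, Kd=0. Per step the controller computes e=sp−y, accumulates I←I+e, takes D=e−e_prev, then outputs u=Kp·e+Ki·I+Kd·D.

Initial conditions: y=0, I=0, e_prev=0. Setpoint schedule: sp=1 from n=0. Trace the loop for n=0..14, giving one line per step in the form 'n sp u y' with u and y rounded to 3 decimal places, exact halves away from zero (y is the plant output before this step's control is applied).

(exact arithmetic carried between steps; '≈' marks a value shown rounded to 6 d.p. or computed from one; I and e_prev carry over from the previous line; the table rounds u and y to 3 d.p., halves away from zero)
n=0: y=0, sp=1, e=sp−y=1; I=1, D=e−e_prev=1; u=1/4·1+3/4·1+0·1=1; next y=-1/10·0+3/4·1=0.75
n=1: y=0.75, sp=1, e=sp−y=0.25; I=1.25, D=e−e_prev=-0.75; u=1/4·0.25+3/4·1.25+0·(-0.75)=1; next y=-1/10·0.75+3/4·1=0.675
n=2: y=0.675, sp=1, e=sp−y=0.325; I=1.575, D=e−e_prev=0.075; u=1/4·0.325+3/4·1.575+0·0.075=1.2625; next y=-1/10·0.675+3/4·1.2625=0.879375
n=3: y=0.879375, sp=1, e=sp−y=0.120625; I=1.695625, D=e−e_prev=-0.204375; u=1/4·0.120625+3/4·1.695625+0·(-0.204375)=1.301875; next y=-1/10·0.879375+3/4·1.301875≈0.888469
n=4: y≈0.888469, sp=1, e=sp−y≈0.111531; I≈1.807156, D=e−e_prev≈-0.009094; u=1/4·0.111531+3/4·1.807156+0·(-0.009094)≈1.38325; next y=-1/10·0.888469+3/4·1.38325≈0.948591
n=5: y≈0.948591, sp=1, e=sp−y≈0.051409; I≈1.858566, D=e−e_prev≈-0.060122; u=1/4·0.051409+3/4·1.858566+0·(-0.060122)≈1.406777; next y=-1/10·0.948591+3/4·1.406777≈0.960223
n=6: y≈0.960223, sp=1, e=sp−y≈0.039777; I≈1.898342, D=e−e_prev≈-0.011633; u=1/4·0.039777+3/4·1.898342+0·(-0.011633)≈1.433701; next y=-1/10·0.960223+3/4·1.433701≈0.979253
n=7: y≈0.979253, sp=1, e=sp−y≈0.020747; I≈1.919089, D=e−e_prev≈-0.019030; u=1/4·0.020747+3/4·1.919089+0·(-0.019030)≈1.444503; next y=-1/10·0.979253+3/4·1.444503≈0.985452
n=8: y≈0.985452, sp=1, e=sp−y≈0.014548; I≈1.933637, D=e−e_prev≈-0.006199; u=1/4·0.014548+3/4·1.933637+0·(-0.006199)≈1.453865; next y=-1/10·0.985452+3/4·1.453865≈0.991853
n=9: y≈0.991853, sp=1, e=sp−y≈0.008147; I≈1.941784, D=e−e_prev≈-0.006401; u=1/4·0.008147+3/4·1.941784+0·(-0.006401)≈1.458374; next y=-1/10·0.991853+3/4·1.458374≈0.994595
n=10: y≈0.994595, sp=1, e=sp−y≈0.005405; I≈1.947188, D=e−e_prev≈-0.002742; u=1/4·0.005405+3/4·1.947188+0·(-0.002742)≈1.461742; next y=-1/10·0.994595+3/4·1.461742≈0.996847
n=11: y≈0.996847, sp=1, e=sp−y≈0.003153; I≈1.950341, D=e−e_prev≈-0.002252; u=1/4·0.003153+3/4·1.950341+0·(-0.002252)≈1.463544; next y=-1/10·0.996847+3/4·1.463544≈0.997973
n=12: y≈0.997973, sp=1, e=sp−y≈0.002027; I≈1.952368, D=e−e_prev≈-0.001126; u=1/4·0.002027+3/4·1.952368+0·(-0.001126)≈1.464782; next y=-1/10·0.997973+3/4·1.464782≈0.998790
n=13: y≈0.998790, sp=1, e=sp−y≈0.001210; I≈1.953578, D=e−e_prev≈-0.000816; u=1/4·0.001210+3/4·1.953578+0·(-0.000816)≈1.465486; next y=-1/10·0.998790+3/4·1.465486≈0.999236
n=14: y≈0.999236, sp=1, e=sp−y≈0.000764; I≈1.954342, D=e−e_prev≈-0.000446; u=1/4·0.000764+3/4·1.954342+0·(-0.000446)≈1.465948; next y=-1/10·0.999236+3/4·1.465948≈0.999537

0 1 1.000 0.000
1 1 1.000 0.750
2 1 1.263 0.675
3 1 1.302 0.879
4 1 1.383 0.888
5 1 1.407 0.949
6 1 1.434 0.960
7 1 1.445 0.979
8 1 1.454 0.985
9 1 1.458 0.992
10 1 1.462 0.995
11 1 1.464 0.997
12 1 1.465 0.998
13 1 1.465 0.999
14 1 1.466 0.999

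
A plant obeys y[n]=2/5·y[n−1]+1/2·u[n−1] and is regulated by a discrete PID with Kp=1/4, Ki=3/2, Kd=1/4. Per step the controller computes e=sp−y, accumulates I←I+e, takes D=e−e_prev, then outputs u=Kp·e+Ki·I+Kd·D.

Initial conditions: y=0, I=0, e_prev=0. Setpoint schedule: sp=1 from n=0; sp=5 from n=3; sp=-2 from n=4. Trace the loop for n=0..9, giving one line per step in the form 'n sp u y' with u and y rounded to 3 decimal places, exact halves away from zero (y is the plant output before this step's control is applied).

(exact arithmetic carried between steps; '≈' marks a value shown rounded to 6 d.p. or computed from one; I and e_prev carry over from the previous line; the table rounds u and y to 3 d.p., halves away from zero)
n=0: y=0, sp=1, e=sp−y=1; I=1, D=e−e_prev=1; u=1/4·1+3/2·1+1/4·1=2; next y=2/5·0+1/2·2=1
n=1: y=1, sp=1, e=sp−y=0; I=1, D=e−e_prev=-1; u=1/4·0+3/2·1+1/4·(-1)=1.25; next y=2/5·1+1/2·1.25=1.025
n=2: y=1.025, sp=1, e=sp−y=-0.025; I=0.975, D=e−e_prev=-0.025; u=1/4·(-0.025)+3/2·0.975+1/4·(-0.025)=1.45; next y=2/5·1.025+1/2·1.45=1.135
n=3: y=1.135, sp=5, e=sp−y=3.865; I=4.84, D=e−e_prev=3.89; u=1/4·3.865+3/2·4.84+1/4·3.89=9.19875; next y=2/5·1.135+1/2·9.19875=5.053375
n=4: y=5.053375, sp=-2, e=sp−y=-7.053375; I=-2.213375, D=e−e_prev=-10.918375; u=1/4·(-7.053375)+3/2·(-2.213375)+1/4·(-10.918375)=-7.813; next y=2/5·5.053375+1/2·(-7.813)=-1.88515
n=5: y=-1.88515, sp=-2, e=sp−y=-0.11485; I=-2.328225, D=e−e_prev=6.938525; u=1/4·(-0.11485)+3/2·(-2.328225)+1/4·6.938525≈-1.786419; next y=2/5·(-1.88515)+1/2·(-1.786419)≈-1.647269
n=6: y≈-1.647269, sp=-2, e=sp−y≈-0.352731; I≈-2.680956, D=e−e_prev≈-0.237881; u=1/4·(-0.352731)+3/2·(-2.680956)+1/4·(-0.237881)≈-4.169086; next y=2/5·(-1.647269)+1/2·(-4.169086)≈-2.743451
n=7: y≈-2.743451, sp=-2, e=sp−y≈0.743451; I≈-1.937505, D=e−e_prev≈1.096182; u=1/4·0.743451+3/2·(-1.937505)+1/4·1.096182≈-2.446349; next y=2/5·(-2.743451)+1/2·(-2.446349)≈-2.320555
n=8: y≈-2.320555, sp=-2, e=sp−y≈0.320555; I≈-1.616950, D=e−e_prev≈-0.422896; u=1/4·0.320555+3/2·(-1.616950)+1/4·(-0.422896)≈-2.451010; next y=2/5·(-2.320555)+1/2·(-2.451010)≈-2.153727
n=9: y≈-2.153727, sp=-2, e=sp−y≈0.153727; I≈-1.463223, D=e−e_prev≈-0.166828; u=1/4·0.153727+3/2·(-1.463223)+1/4·(-0.166828)≈-2.198110; next y=2/5·(-2.153727)+1/2·(-2.198110)≈-1.960546

0 1 2.000 0.000
1 1 1.250 1.000
2 1 1.450 1.025
3 5 9.199 1.135
4 -2 -7.813 5.053
5 -2 -1.786 -1.885
6 -2 -4.169 -1.647
7 -2 -2.446 -2.743
8 -2 -2.451 -2.321
9 -2 -2.198 -2.154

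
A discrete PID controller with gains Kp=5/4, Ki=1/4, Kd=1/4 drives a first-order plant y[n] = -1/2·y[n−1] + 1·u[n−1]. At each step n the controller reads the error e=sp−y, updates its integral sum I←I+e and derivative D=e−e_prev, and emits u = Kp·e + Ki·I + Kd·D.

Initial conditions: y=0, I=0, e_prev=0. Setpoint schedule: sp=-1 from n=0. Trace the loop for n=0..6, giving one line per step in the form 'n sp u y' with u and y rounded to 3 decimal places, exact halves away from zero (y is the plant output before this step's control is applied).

(exact arithmetic carried between steps; '≈' marks a value shown rounded to 6 d.p. or computed from one; I and e_prev carry over from the previous line; the table rounds u and y to 3 d.p., halves away from zero)
n=0: y=0, sp=-1, e=sp−y=-1; I=-1, D=e−e_prev=-1; u=5/4·(-1)+1/4·(-1)+1/4·(-1)=-1.75; next y=-1/2·0+1·(-1.75)=-1.75
n=1: y=-1.75, sp=-1, e=sp−y=0.75; I=-0.25, D=e−e_prev=1.75; u=5/4·0.75+1/4·(-0.25)+1/4·1.75=1.3125; next y=-1/2·(-1.75)+1·1.3125=2.1875
n=2: y=2.1875, sp=-1, e=sp−y=-3.1875; I=-3.4375, D=e−e_prev=-3.9375; u=5/4·(-3.1875)+1/4·(-3.4375)+1/4·(-3.9375)=-5.828125; next y=-1/2·2.1875+1·(-5.828125)=-6.921875
n=3: y=-6.921875, sp=-1, e=sp−y=5.921875; I=2.484375, D=e−e_prev=9.109375; u=5/4·5.921875+1/4·2.484375+1/4·9.109375≈10.300781; next y=-1/2·(-6.921875)+1·10.300781≈13.761719
n=4: y≈13.761719, sp=-1, e=sp−y≈-14.761719; I≈-12.277344, D=e−e_prev≈-20.683594; u=5/4·(-14.761719)+1/4·(-12.277344)+1/4·(-20.683594)≈-26.692383; next y=-1/2·13.761719+1·(-26.692383)≈-33.573242
n=5: y≈-33.573242, sp=-1, e=sp−y≈32.573242; I≈20.295898, D=e−e_prev≈47.334961; u=5/4·32.573242+1/4·20.295898+1/4·47.334961≈57.624268; next y=-1/2·(-33.573242)+1·57.624268≈74.410889
n=6: y≈74.410889, sp=-1, e=sp−y≈-75.410889; I≈-55.114990, D=e−e_prev≈-107.984131; u=5/4·(-75.410889)+1/4·(-55.114990)+1/4·(-107.984131)≈-135.038391; next y=-1/2·74.410889+1·(-135.038391)≈-172.243835

0 -1 -1.750 0.000
1 -1 1.313 -1.750
2 -1 -5.828 2.188
3 -1 10.301 -6.922
4 -1 -26.692 13.762
5 -1 57.624 -33.573
6 -1 -135.038 74.411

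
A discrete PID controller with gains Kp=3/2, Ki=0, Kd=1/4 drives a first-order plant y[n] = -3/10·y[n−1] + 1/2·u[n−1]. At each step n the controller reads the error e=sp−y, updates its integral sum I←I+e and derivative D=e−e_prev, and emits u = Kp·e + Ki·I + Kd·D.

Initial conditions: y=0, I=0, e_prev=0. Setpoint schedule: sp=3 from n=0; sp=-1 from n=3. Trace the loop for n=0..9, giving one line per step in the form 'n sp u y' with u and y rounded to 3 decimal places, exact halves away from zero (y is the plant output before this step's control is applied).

(exact arithmetic carried between steps; '≈' marks a value shown rounded to 6 d.p. or computed from one; I and e_prev carry over from the previous line; the table rounds u and y to 3 d.p., halves away from zero)
n=0: y=0, sp=3, e=sp−y=3; I=3, D=e−e_prev=3; u=3/2·3+0·3+1/4·3=5.25; next y=-3/10·0+1/2·5.25=2.625
n=1: y=2.625, sp=3, e=sp−y=0.375; I=3.375, D=e−e_prev=-2.625; u=3/2·0.375+0·3.375+1/4·(-2.625)=-0.09375; next y=-3/10·2.625+1/2·(-0.09375)=-0.834375
n=2: y=-0.834375, sp=3, e=sp−y=3.834375; I=7.209375, D=e−e_prev=3.459375; u=3/2·3.834375+0·7.209375+1/4·3.459375≈6.616406; next y=-3/10·(-0.834375)+1/2·6.616406≈3.558516
n=3: y≈3.558516, sp=-1, e=sp−y≈-4.558516; I≈2.650859, D=e−e_prev≈-8.392891; u=3/2·(-4.558516)+0·2.650859+1/4·(-8.392891)≈-8.935996; next y=-3/10·3.558516+1/2·(-8.935996)≈-5.535553
n=4: y≈-5.535553, sp=-1, e=sp−y≈4.535553; I≈7.186412, D=e−e_prev≈9.094068; u=3/2·4.535553+0·7.186412+1/4·9.094068≈9.076846; next y=-3/10·(-5.535553)+1/2·9.076846≈6.199089
n=5: y≈6.199089, sp=-1, e=sp−y≈-7.199089; I≈-0.012677, D=e−e_prev≈-11.734642; u=3/2·(-7.199089)+0·(-0.012677)+1/4·(-11.734642)≈-13.732294; next y=-3/10·6.199089+1/2·(-13.732294)≈-8.725874
n=6: y≈-8.725874, sp=-1, e=sp−y≈7.725874; I≈7.713197, D=e−e_prev≈14.924962; u=3/2·7.725874+0·7.713197+1/4·14.924962≈15.320051; next y=-3/10·(-8.725874)+1/2·15.320051≈10.277788
n=7: y≈10.277788, sp=-1, e=sp−y≈-11.277788; I≈-3.564591, D=e−e_prev≈-19.003661; u=3/2·(-11.277788)+0·(-3.564591)+1/4·(-19.003661)≈-21.667597; next y=-3/10·10.277788+1/2·(-21.667597)≈-13.917135
n=8: y≈-13.917135, sp=-1, e=sp−y≈12.917135; I≈9.352544, D=e−e_prev≈24.194922; u=3/2·12.917135+0·9.352544+1/4·24.194922≈25.424432; next y=-3/10·(-13.917135)+1/2·25.424432≈16.887357
n=9: y≈16.887357, sp=-1, e=sp−y≈-17.887357; I≈-8.534813, D=e−e_prev≈-30.804491; u=3/2·(-17.887357)+0·(-8.534813)+1/4·(-30.804491)≈-34.532158; next y=-3/10·16.887357+1/2·(-34.532158)≈-22.332286

0 3 5.250 0.000
1 3 -0.094 2.625
2 3 6.616 -0.834
3 -1 -8.936 3.559
4 -1 9.077 -5.536
5 -1 -13.732 6.199
6 -1 15.320 -8.726
7 -1 -21.668 10.278
8 -1 25.424 -13.917
9 -1 -34.532 16.887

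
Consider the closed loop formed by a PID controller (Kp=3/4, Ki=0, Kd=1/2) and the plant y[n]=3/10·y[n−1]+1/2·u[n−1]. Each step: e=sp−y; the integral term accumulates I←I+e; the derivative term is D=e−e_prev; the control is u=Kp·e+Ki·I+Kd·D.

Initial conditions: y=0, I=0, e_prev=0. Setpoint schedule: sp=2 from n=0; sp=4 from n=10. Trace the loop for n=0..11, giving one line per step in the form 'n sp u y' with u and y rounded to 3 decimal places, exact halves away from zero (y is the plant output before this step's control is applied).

(exact arithmetic carried between steps; '≈' marks a value shown rounded to 6 d.p. or computed from one; I and e_prev carry over from the previous line; the table rounds u and y to 3 d.p., halves away from zero)
n=0: y=0, sp=2, e=sp−y=2; I=2, D=e−e_prev=2; u=3/4·2+0·2+1/2·2=2.5; next y=3/10·0+1/2·2.5=1.25
n=1: y=1.25, sp=2, e=sp−y=0.75; I=2.75, D=e−e_prev=-1.25; u=3/4·0.75+0·2.75+1/2·(-1.25)=-0.0625; next y=3/10·1.25+1/2·(-0.0625)=0.34375
n=2: y=0.34375, sp=2, e=sp−y=1.65625; I=4.40625, D=e−e_prev=0.90625; u=3/4·1.65625+0·4.40625+1/2·0.90625≈1.695313; next y=3/10·0.34375+1/2·1.695313≈0.950781
n=3: y≈0.950781, sp=2, e=sp−y≈1.049219; I≈5.455469, D=e−e_prev≈-0.607031; u=3/4·1.049219+0·5.455469+1/2·(-0.607031)≈0.483398; next y=3/10·0.950781+1/2·0.483398≈0.526934
n=4: y≈0.526934, sp=2, e=sp−y≈1.473066; I≈6.928535, D=e−e_prev≈0.423848; u=3/4·1.473066+0·6.928535+1/2·0.423848≈1.316724; next y=3/10·0.526934+1/2·1.316724≈0.816442
n=5: y≈0.816442, sp=2, e=sp−y≈1.183558; I≈8.112093, D=e−e_prev≈-0.289508; u=3/4·1.183558+0·8.112093+1/2·(-0.289508)≈0.742914; next y=3/10·0.816442+1/2·0.742914≈0.616390
n=6: y≈0.616390, sp=2, e=sp−y≈1.383610; I≈9.495703, D=e−e_prev≈0.200052; u=3/4·1.383610+0·9.495703+1/2·0.200052≈1.137734; next y=3/10·0.616390+1/2·1.137734≈0.753784
n=7: y≈0.753784, sp=2, e=sp−y≈1.246216; I≈10.741920, D=e−e_prev≈-0.137394; u=3/4·1.246216+0·10.741920+1/2·(-0.137394)≈0.865965; next y=3/10·0.753784+1/2·0.865965≈0.659118
n=8: y≈0.659118, sp=2, e=sp−y≈1.340882; I≈12.082802, D=e−e_prev≈0.094666; u=3/4·1.340882+0·12.082802+1/2·0.094666≈1.052995; next y=3/10·0.659118+1/2·1.052995≈0.724233
n=9: y≈0.724233, sp=2, e=sp−y≈1.275767; I≈13.358569, D=e−e_prev≈-0.065115; u=3/4·1.275767+0·13.358569+1/2·(-0.065115)≈0.924268; next y=3/10·0.724233+1/2·0.924268≈0.679404
n=10: y≈0.679404, sp=4, e=sp−y≈3.320596; I≈16.679165, D=e−e_prev≈2.044829; u=3/4·3.320596+0·16.679165+1/2·2.044829≈3.512862; next y=3/10·0.679404+1/2·3.512862≈1.960252
n=11: y≈1.960252, sp=4, e=sp−y≈2.039748; I≈18.718914, D=e−e_prev≈-1.280848; u=3/4·2.039748+0·18.718914+1/2·(-1.280848)≈0.889387; next y=3/10·1.960252+1/2·0.889387≈1.032769

0 2 2.500 0.000
1 2 -0.063 1.250
2 2 1.695 0.344
3 2 0.483 0.951
4 2 1.317 0.527
5 2 0.743 0.816
6 2 1.138 0.616
7 2 0.866 0.754
8 2 1.053 0.659
9 2 0.924 0.724
10 4 3.513 0.679
11 4 0.889 1.960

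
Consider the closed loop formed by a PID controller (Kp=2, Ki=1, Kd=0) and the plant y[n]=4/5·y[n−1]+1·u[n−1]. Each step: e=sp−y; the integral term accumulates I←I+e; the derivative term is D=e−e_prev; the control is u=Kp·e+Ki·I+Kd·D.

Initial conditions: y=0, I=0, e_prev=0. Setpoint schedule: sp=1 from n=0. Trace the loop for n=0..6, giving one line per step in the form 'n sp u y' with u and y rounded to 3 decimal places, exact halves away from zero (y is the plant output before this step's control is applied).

0 1 3.000 0.000
1 1 -5.000 3.000
2 1 9.800 -2.600
3 1 -17.560 7.720
4 1 33.032 -11.384
5 1 -60.510 23.925
6 1 112.451 -41.371

(exact arithmetic carried between steps; '≈' marks a value shown rounded to 6 d.p. or computed from one; I and e_prev carry over from the previous line; the table rounds u and y to 3 d.p., halves away from zero)
n=0: y=0, sp=1, e=sp−y=1; I=1, D=e−e_prev=1; u=2·1+1·1+0·1=3; next y=4/5·0+1·3=3
n=1: y=3, sp=1, e=sp−y=-2; I=-1, D=e−e_prev=-3; u=2·(-2)+1·(-1)+0·(-3)=-5; next y=4/5·3+1·(-5)=-2.6
n=2: y=-2.6, sp=1, e=sp−y=3.6; I=2.6, D=e−e_prev=5.6; u=2·3.6+1·2.6+0·5.6=9.8; next y=4/5·(-2.6)+1·9.8=7.72
n=3: y=7.72, sp=1, e=sp−y=-6.72; I=-4.12, D=e−e_prev=-10.32; u=2·(-6.72)+1·(-4.12)+0·(-10.32)=-17.56; next y=4/5·7.72+1·(-17.56)=-11.384
n=4: y=-11.384, sp=1, e=sp−y=12.384; I=8.264, D=e−e_prev=19.104; u=2·12.384+1·8.264+0·19.104=33.032; next y=4/5·(-11.384)+1·33.032=23.9248
n=5: y=23.9248, sp=1, e=sp−y=-22.9248; I=-14.6608, D=e−e_prev=-35.3088; u=2·(-22.9248)+1·(-14.6608)+0·(-35.3088)=-60.5104; next y=4/5·23.9248+1·(-60.5104)=-41.37056
n=6: y=-41.37056, sp=1, e=sp−y=42.37056; I=27.70976, D=e−e_prev=65.29536; u=2·42.37056+1·27.70976+0·65.29536=112.45088; next y=4/5·(-41.37056)+1·112.45088=79.354432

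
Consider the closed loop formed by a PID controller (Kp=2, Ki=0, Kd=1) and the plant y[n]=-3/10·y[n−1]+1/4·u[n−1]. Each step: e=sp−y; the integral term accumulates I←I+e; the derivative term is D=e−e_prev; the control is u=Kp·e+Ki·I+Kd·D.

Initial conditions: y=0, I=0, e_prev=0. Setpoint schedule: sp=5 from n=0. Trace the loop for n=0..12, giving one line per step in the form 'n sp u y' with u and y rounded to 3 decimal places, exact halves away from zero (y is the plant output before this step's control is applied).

0 5 15.000 0.000
1 5 -1.250 3.750
2 5 18.063 -1.438
3 5 -6.278 4.947
4 5 24.108 -3.054
5 5 -13.883 6.943
6 5 33.604 -5.554
7 5 -25.754 10.067
8 5 48.443 -9.459
9 5 -44.304 14.948
10 5 71.630 -15.560
11 5 -73.287 22.576
12 5 107.859 -25.094

(exact arithmetic carried between steps; '≈' marks a value shown rounded to 6 d.p. or computed from one; I and e_prev carry over from the previous line; the table rounds u and y to 3 d.p., halves away from zero)
n=0: y=0, sp=5, e=sp−y=5; I=5, D=e−e_prev=5; u=2·5+0·5+1·5=15; next y=-3/10·0+1/4·15=3.75
n=1: y=3.75, sp=5, e=sp−y=1.25; I=6.25, D=e−e_prev=-3.75; u=2·1.25+0·6.25+1·(-3.75)=-1.25; next y=-3/10·3.75+1/4·(-1.25)=-1.4375
n=2: y=-1.4375, sp=5, e=sp−y=6.4375; I=12.6875, D=e−e_prev=5.1875; u=2·6.4375+0·12.6875+1·5.1875=18.0625; next y=-3/10·(-1.4375)+1/4·18.0625=4.946875
n=3: y=4.946875, sp=5, e=sp−y=0.053125; I=12.740625, D=e−e_prev=-6.384375; u=2·0.053125+0·12.740625+1·(-6.384375)=-6.278125; next y=-3/10·4.946875+1/4·(-6.278125)≈-3.053594
n=4: y≈-3.053594, sp=5, e=sp−y≈8.053594; I≈20.794219, D=e−e_prev≈8.000469; u=2·8.053594+0·20.794219+1·8.000469≈24.107656; next y=-3/10·(-3.053594)+1/4·24.107656≈6.942992
n=5: y≈6.942992, sp=5, e=sp−y≈-1.942992; I≈18.851227, D=e−e_prev≈-9.996586; u=2·(-1.942992)+0·18.851227+1·(-9.996586)≈-13.882570; next y=-3/10·6.942992+1/4·(-13.882570)≈-5.553540
n=6: y≈-5.553540, sp=5, e=sp−y≈10.553540; I≈29.404767, D=e−e_prev≈12.496532; u=2·10.553540+0·29.404767+1·12.496532≈33.603613; next y=-3/10·(-5.553540)+1/4·33.603613≈10.066965
n=7: y≈10.066965, sp=5, e=sp−y≈-5.066965; I≈24.337802, D=e−e_prev≈-15.620506; u=2·(-5.066965)+0·24.337802+1·(-15.620506)≈-25.754436; next y=-3/10·10.066965+1/4·(-25.754436)≈-9.458699
n=8: y≈-9.458699, sp=5, e=sp−y≈14.458699; I≈38.796500, D=e−e_prev≈19.525664; u=2·14.458699+0·38.796500+1·19.525664≈48.443061; next y=-3/10·(-9.458699)+1/4·48.443061≈14.948375
n=9: y≈14.948375, sp=5, e=sp−y≈-9.948375; I≈28.848125, D=e−e_prev≈-24.407073; u=2·(-9.948375)+0·28.848125+1·(-24.407073)≈-44.303823; next y=-3/10·14.948375+1/4·(-44.303823)≈-15.560468
n=10: y≈-15.560468, sp=5, e=sp−y≈20.560468; I≈49.408594, D=e−e_prev≈30.508843; u=2·20.560468+0·49.408594+1·30.508843≈71.629780; next y=-3/10·(-15.560468)+1/4·71.629780≈22.575585
n=11: y≈22.575585, sp=5, e=sp−y≈-17.575585; I≈31.833008, D=e−e_prev≈-38.136054; u=2·(-17.575585)+0·31.833008+1·(-38.136054)≈-73.287224; next y=-3/10·22.575585+1/4·(-73.287224)≈-25.094482
n=12: y≈-25.094482, sp=5, e=sp−y≈30.094482; I≈61.927490, D=e−e_prev≈47.670067; u=2·30.094482+0·61.927490+1·47.670067≈107.859031; next y=-3/10·(-25.094482)+1/4·107.859031≈34.493102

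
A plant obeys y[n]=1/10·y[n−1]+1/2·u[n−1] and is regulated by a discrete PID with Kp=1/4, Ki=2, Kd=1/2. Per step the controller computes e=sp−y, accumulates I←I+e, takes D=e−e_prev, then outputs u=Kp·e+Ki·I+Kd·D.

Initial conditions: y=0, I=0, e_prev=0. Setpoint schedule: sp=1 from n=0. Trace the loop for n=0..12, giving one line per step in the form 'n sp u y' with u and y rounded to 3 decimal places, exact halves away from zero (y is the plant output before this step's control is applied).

0 1 2.750 0.000
1 1 0.469 1.375
2 1 3.165 0.372
3 1 0.488 1.620
4 1 3.210 0.406
5 1 0.382 1.646
6 1 3.258 0.356
7 1 0.302 1.665
8 1 3.332 0.318
9 1 0.228 1.698
10 1 3.411 0.284
11 1 0.149 1.734
12 1 3.493 0.248

(exact arithmetic carried between steps; '≈' marks a value shown rounded to 6 d.p. or computed from one; I and e_prev carry over from the previous line; the table rounds u and y to 3 d.p., halves away from zero)
n=0: y=0, sp=1, e=sp−y=1; I=1, D=e−e_prev=1; u=1/4·1+2·1+1/2·1=2.75; next y=1/10·0+1/2·2.75=1.375
n=1: y=1.375, sp=1, e=sp−y=-0.375; I=0.625, D=e−e_prev=-1.375; u=1/4·(-0.375)+2·0.625+1/2·(-1.375)=0.46875; next y=1/10·1.375+1/2·0.46875=0.371875
n=2: y=0.371875, sp=1, e=sp−y=0.628125; I=1.253125, D=e−e_prev=1.003125; u=1/4·0.628125+2·1.253125+1/2·1.003125≈3.164844; next y=1/10·0.371875+1/2·3.164844≈1.619609
n=3: y≈1.619609, sp=1, e=sp−y≈-0.619609; I≈0.633516, D=e−e_prev≈-1.247734; u=1/4·(-0.619609)+2·0.633516+1/2·(-1.247734)≈0.488262; next y=1/10·1.619609+1/2·0.488262≈0.406092
n=4: y≈0.406092, sp=1, e=sp−y≈0.593908; I≈1.227424, D=e−e_prev≈1.213518; u=1/4·0.593908+2·1.227424+1/2·1.213518≈3.210083; next y=1/10·0.406092+1/2·3.210083≈1.645651
n=5: y≈1.645651, sp=1, e=sp−y≈-0.645651; I≈0.581773, D=e−e_prev≈-1.239559; u=1/4·(-0.645651)+2·0.581773+1/2·(-1.239559)≈0.382354; next y=1/10·1.645651+1/2·0.382354≈0.355742
n=6: y≈0.355742, sp=1, e=sp−y≈0.644258; I≈1.226031, D=e−e_prev≈1.289909; u=1/4·0.644258+2·1.226031+1/2·1.289909≈3.258081; next y=1/10·0.355742+1/2·3.258081≈1.664615
n=7: y≈1.664615, sp=1, e=sp−y≈-0.664615; I≈0.561416, D=e−e_prev≈-1.308873; u=1/4·(-0.664615)+2·0.561416+1/2·(-1.308873)≈0.302242; next y=1/10·1.664615+1/2·0.302242≈0.317583
n=8: y≈0.317583, sp=1, e=sp−y≈0.682417; I≈1.243834, D=e−e_prev≈1.347032; u=1/4·0.682417+2·1.243834+1/2·1.347032≈3.331788; next y=1/10·0.317583+1/2·3.331788≈1.697652
n=9: y≈1.697652, sp=1, e=sp−y≈-0.697652; I≈0.546182, D=e−e_prev≈-1.380069; u=1/4·(-0.697652)+2·0.546182+1/2·(-1.380069)≈0.227915; next y=1/10·1.697652+1/2·0.227915≈0.283723
n=10: y≈0.283723, sp=1, e=sp−y≈0.716277; I≈1.262459, D=e−e_prev≈1.413929; u=1/4·0.716277+2·1.262459+1/2·1.413929≈3.410951; next y=1/10·0.283723+1/2·3.410951≈1.733848
n=11: y≈1.733848, sp=1, e=sp−y≈-0.733848; I≈0.528611, D=e−e_prev≈-1.450125; u=1/4·(-0.733848)+2·0.528611+1/2·(-1.450125)≈0.148697; next y=1/10·1.733848+1/2·0.148697≈0.247733
n=12: y≈0.247733, sp=1, e=sp−y≈0.752267; I≈1.280877, D=e−e_prev≈1.486115; u=1/4·0.752267+2·1.280877+1/2·1.486115≈3.492879; next y=1/10·0.247733+1/2·3.492879≈1.771213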